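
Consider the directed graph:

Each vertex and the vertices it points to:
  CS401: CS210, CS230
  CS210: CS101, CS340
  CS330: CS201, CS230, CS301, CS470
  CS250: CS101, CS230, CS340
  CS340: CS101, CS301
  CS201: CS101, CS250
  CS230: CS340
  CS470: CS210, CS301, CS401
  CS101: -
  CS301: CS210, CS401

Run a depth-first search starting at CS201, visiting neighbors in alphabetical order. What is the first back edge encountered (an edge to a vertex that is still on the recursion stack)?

CS210→CS340

DFS from CS201 (visiting neighbors in alphabetical order); mark gray on enter, black on exit:
CS201 gray
  CS101 gray
  CS101 black
  CS250 gray
    CS250→CS101: CS101 black — skip
    CS230 gray
      CS340 gray
        CS340→CS101: CS101 black — skip
        CS301 gray
          CS210 gray
            CS210→CS101: CS101 black — skip
            CS210→CS340: CS340 is gray → back edge
First back edge: CS210 → CS340.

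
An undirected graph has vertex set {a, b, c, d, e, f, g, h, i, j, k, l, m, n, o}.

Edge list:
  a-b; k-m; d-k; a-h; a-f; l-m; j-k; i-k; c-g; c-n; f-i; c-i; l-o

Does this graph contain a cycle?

No

DFS, tracking each vertex's parent; an edge to a visited non-parent vertex closes a cycle.
Start from n:
visit n (parent –)
  visit c (parent n)
    visit i (parent c)
      visit f (parent i)
        visit a (parent f)
          a–f: parent, skip
          visit h (parent a)
            h–a: parent, skip
          visit b (parent a)
            b–a: parent, skip
        f–i: parent, skip
      i–c: parent, skip
      visit k (parent i)
        k–i: parent, skip
        visit j (parent k)
          j–k: parent, skip
        visit m (parent k)
          visit l (parent m)
            visit o (parent l)
              o–l: parent, skip
            l–m: parent, skip
          m–k: parent, skip
        visit d (parent k)
          d–k: parent, skip
    c–n: parent, skip
    visit g (parent c)
      g–c: parent, skip
visit e (parent –)
No non-parent visited neighbor found — the graph is a forest.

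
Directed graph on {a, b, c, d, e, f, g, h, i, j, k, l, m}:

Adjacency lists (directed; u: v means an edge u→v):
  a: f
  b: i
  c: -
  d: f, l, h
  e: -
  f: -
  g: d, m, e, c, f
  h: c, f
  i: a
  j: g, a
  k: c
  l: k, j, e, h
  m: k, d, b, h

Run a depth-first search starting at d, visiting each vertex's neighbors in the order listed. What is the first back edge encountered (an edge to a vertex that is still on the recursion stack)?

g→d

DFS from d (visiting each vertex's neighbors in the order listed); mark gray on enter, black on exit:
d gray
  f gray
  f black
  l gray
    k gray
      c gray
      c black
    k black
    j gray
      g gray
        g→d: d is gray → back edge
First back edge: g → d.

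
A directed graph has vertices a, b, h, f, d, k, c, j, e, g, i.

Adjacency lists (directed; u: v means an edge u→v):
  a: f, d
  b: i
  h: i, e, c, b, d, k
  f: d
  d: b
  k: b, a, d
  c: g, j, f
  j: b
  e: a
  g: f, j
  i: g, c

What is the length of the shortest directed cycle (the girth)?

4

For each vertex v, BFS finds the shortest path from v back to v.
The shortest such closed walk is c → j → b → i → c, length 4.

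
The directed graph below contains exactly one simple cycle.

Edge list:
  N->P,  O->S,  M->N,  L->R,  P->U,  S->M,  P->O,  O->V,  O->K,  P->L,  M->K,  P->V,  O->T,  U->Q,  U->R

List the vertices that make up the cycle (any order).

DFS with gray/black marking from P:
P gray
  O gray
    K gray
    K black
    S gray
      M gray
        M→K: K black — skip
        N gray
          N→P: P is gray → back edge
Back edge closes the cycle P → O → S → M → N → P; its vertices are {M, N, O, P, S}.

M, N, O, P, S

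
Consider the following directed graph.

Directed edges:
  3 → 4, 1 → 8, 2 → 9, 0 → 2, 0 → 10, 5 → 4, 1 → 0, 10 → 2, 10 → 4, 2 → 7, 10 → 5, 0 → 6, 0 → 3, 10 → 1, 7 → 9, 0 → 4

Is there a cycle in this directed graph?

Yes

DFS with white/gray/black marking, starting from 5:
5 gray
  4 gray
  4 black
5 black
1 gray
  0 gray
    3 gray
      3→4: 4 black — skip
    3 black
    10 gray
      2 gray
        9 gray
        9 black
        7 gray
          7→9: 9 black — skip
        7 black
      2 black
      10→5: 5 black — skip
      10→1: 1 is gray → back edge
Back edge found, so a cycle exists: 1 → 0 → 10 → 1.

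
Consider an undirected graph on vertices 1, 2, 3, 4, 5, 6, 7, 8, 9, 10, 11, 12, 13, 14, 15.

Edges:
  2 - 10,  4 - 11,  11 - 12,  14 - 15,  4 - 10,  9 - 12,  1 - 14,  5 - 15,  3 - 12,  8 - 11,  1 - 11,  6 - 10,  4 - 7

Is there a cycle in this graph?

DFS, tracking each vertex's parent; an edge to a visited non-parent vertex closes a cycle.
Start from 7:
visit 7 (parent –)
  visit 4 (parent 7)
    visit 10 (parent 4)
      visit 2 (parent 10)
        2–10: parent, skip
      10–4: parent, skip
      visit 6 (parent 10)
        6–10: parent, skip
    visit 11 (parent 4)
      visit 12 (parent 11)
        12–11: parent, skip
        visit 9 (parent 12)
          9–12: parent, skip
        visit 3 (parent 12)
          3–12: parent, skip
      visit 8 (parent 11)
        8–11: parent, skip
      visit 1 (parent 11)
        1–11: parent, skip
        visit 14 (parent 1)
          14–1: parent, skip
          visit 15 (parent 14)
            visit 5 (parent 15)
              5–15: parent, skip
            15–14: parent, skip
      11–4: parent, skip
    4–7: parent, skip
visit 13 (parent –)
No non-parent visited neighbor found — the graph is a forest.

No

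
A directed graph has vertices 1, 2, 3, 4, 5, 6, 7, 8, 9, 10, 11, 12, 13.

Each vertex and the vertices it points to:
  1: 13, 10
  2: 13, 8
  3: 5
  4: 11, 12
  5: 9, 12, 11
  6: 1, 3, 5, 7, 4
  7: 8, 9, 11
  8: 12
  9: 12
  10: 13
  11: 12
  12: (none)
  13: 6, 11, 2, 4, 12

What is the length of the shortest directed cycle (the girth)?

2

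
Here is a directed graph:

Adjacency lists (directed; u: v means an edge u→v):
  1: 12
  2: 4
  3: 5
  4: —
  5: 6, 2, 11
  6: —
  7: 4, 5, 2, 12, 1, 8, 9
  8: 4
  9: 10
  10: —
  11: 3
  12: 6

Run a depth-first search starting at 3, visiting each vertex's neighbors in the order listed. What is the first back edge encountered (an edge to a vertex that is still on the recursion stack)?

11→3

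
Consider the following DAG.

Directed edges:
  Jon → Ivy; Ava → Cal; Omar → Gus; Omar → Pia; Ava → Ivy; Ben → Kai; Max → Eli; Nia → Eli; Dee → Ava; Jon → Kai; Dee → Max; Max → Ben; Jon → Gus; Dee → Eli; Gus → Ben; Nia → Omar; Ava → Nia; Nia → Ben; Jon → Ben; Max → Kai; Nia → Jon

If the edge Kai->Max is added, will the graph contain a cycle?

Yes

Adding Kai→Max creates a cycle iff Max can already reach Kai.
Path from Max: Max → Kai.
So Max → … → Kai → Max is a cycle.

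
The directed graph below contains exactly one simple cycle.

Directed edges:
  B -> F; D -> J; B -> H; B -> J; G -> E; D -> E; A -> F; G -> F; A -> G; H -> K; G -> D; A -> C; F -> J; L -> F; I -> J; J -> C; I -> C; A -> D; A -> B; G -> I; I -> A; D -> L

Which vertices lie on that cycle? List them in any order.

A, G, I

DFS with gray/black marking from I:
I gray
  C gray
  C black
  J gray
    J→C: C black — skip
  J black
  A gray
    A→C: C black — skip
    G gray
      G→I: I is gray → back edge
Back edge closes the cycle I → A → G → I; its vertices are {A, G, I}.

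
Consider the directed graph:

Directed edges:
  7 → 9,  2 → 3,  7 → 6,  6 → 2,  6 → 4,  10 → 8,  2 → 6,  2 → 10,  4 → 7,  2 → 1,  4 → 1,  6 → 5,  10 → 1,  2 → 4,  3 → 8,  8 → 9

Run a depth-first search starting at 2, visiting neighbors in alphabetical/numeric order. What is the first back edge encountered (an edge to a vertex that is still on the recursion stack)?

DFS from 2 (visiting neighbors in alphabetical/numeric order); mark gray on enter, black on exit:
2 gray
  1 gray
  1 black
  3 gray
    8 gray
      9 gray
      9 black
    8 black
  3 black
  4 gray
    4→1: 1 black — skip
    7 gray
      6 gray
        6→2: 2 is gray → back edge
First back edge: 6 → 2.

6→2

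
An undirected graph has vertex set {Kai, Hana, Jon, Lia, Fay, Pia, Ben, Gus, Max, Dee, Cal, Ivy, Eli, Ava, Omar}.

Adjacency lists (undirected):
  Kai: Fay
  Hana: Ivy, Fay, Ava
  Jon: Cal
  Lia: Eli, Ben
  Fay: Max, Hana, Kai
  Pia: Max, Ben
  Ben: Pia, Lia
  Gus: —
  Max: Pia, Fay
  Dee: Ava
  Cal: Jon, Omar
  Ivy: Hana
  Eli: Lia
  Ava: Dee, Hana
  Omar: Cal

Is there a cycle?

No

DFS, tracking each vertex's parent; an edge to a visited non-parent vertex closes a cycle.
Start from Lia:
visit Lia (parent –)
  visit Eli (parent Lia)
    Eli–Lia: parent, skip
  visit Ben (parent Lia)
    visit Pia (parent Ben)
      visit Max (parent Pia)
        Max–Pia: parent, skip
        visit Fay (parent Max)
          Fay–Max: parent, skip
          visit Hana (parent Fay)
            visit Ivy (parent Hana)
              Ivy–Hana: parent, skip
            Hana–Fay: parent, skip
            visit Ava (parent Hana)
              visit Dee (parent Ava)
                Dee–Ava: parent, skip
              Ava–Hana: parent, skip
          visit Kai (parent Fay)
            Kai–Fay: parent, skip
      Pia–Ben: parent, skip
    Ben–Lia: parent, skip
visit Jon (parent –)
  visit Cal (parent Jon)
    Cal–Jon: parent, skip
    visit Omar (parent Cal)
      Omar–Cal: parent, skip
visit Gus (parent –)
No non-parent visited neighbor found — the graph is a forest.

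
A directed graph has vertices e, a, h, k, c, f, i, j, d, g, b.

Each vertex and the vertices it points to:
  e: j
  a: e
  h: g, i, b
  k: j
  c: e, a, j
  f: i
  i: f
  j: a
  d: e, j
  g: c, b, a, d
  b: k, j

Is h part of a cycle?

h lies on a cycle iff there is a path from h back to itself.
Exploring from h, it never reaches itself; equivalently, its strongly connected component is a singleton.

No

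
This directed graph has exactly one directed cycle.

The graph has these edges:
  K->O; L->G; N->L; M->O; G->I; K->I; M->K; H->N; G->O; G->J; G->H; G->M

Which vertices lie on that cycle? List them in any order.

G, H, L, N

DFS with gray/black marking from G:
G gray
  O gray
  O black
  H gray
    N gray
      L gray
        L→G: G is gray → back edge
Back edge closes the cycle G → H → N → L → G; its vertices are {G, H, L, N}.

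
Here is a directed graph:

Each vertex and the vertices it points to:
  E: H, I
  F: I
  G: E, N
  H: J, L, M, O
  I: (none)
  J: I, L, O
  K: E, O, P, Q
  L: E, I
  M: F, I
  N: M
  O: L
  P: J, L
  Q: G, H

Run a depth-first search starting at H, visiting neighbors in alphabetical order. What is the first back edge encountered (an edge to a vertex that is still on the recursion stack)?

E->H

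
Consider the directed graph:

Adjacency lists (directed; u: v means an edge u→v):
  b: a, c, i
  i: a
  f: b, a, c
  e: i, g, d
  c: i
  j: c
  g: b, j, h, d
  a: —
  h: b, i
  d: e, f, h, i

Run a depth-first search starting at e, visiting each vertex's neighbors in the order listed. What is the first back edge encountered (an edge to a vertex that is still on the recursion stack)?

d->e

DFS from e (visiting each vertex's neighbors in the order listed); mark gray on enter, black on exit:
e gray
  i gray
    a gray
    a black
  i black
  g gray
    b gray
      b→a: a black — skip
      c gray
        c→i: i black — skip
      c black
      b→i: i black — skip
    b black
    j gray
      j→c: c black — skip
    j black
    h gray
      h→b: b black — skip
      h→i: i black — skip
    h black
    d gray
      d→e: e is gray → back edge
First back edge: d → e.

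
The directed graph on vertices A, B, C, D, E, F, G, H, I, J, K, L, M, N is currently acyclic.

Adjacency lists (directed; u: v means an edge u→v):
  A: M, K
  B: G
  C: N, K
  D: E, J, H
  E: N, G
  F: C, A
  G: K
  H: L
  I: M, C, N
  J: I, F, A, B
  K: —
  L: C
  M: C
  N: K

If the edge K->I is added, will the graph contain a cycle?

Yes

Adding K→I creates a cycle iff I can already reach K.
Path from I: I → C → K.
So I → … → K → I is a cycle.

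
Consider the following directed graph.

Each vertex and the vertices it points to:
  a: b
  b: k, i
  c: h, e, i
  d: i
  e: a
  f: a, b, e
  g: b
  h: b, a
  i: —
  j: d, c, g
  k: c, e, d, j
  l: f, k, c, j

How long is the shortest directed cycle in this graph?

For each vertex v, BFS finds the shortest path from v back to v.
The shortest such closed walk is j → g → b → k → j, length 4.

4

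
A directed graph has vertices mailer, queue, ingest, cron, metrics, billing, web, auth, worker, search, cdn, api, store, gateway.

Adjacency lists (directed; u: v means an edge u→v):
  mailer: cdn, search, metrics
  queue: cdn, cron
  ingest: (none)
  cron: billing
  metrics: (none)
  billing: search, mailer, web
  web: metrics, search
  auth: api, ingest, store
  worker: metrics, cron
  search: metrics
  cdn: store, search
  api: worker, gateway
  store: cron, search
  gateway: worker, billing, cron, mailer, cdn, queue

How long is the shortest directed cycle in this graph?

5

For each vertex v, BFS finds the shortest path from v back to v.
The shortest such closed walk is billing → mailer → cdn → store → cron → billing, length 5.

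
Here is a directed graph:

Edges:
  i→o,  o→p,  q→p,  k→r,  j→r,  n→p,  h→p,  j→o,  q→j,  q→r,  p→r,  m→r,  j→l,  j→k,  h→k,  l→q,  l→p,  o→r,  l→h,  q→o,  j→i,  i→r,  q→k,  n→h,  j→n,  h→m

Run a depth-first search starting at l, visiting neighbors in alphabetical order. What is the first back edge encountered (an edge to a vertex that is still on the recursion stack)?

j→l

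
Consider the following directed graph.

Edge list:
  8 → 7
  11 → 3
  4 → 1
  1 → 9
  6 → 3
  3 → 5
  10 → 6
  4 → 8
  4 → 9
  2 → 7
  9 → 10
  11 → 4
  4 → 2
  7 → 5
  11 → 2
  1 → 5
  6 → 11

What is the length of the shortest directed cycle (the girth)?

5

For each vertex v, BFS finds the shortest path from v back to v.
The shortest such closed walk is 10 → 6 → 11 → 4 → 9 → 10, length 5.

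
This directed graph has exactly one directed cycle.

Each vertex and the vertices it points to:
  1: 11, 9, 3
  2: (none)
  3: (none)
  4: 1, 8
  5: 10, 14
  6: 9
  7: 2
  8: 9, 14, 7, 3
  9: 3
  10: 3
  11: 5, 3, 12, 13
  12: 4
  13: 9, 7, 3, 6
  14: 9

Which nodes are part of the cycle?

1, 4, 11, 12

DFS with gray/black marking from 11:
11 gray
  5 gray
    10 gray
      3 gray
      3 black
    10 black
    14 gray
      9 gray
        9→3: 3 black — skip
      9 black
    14 black
  5 black
  11→3: 3 black — skip
  12 gray
    4 gray
      1 gray
        1→11: 11 is gray → back edge
Back edge closes the cycle 11 → 12 → 4 → 1 → 11; its vertices are {1, 4, 11, 12}.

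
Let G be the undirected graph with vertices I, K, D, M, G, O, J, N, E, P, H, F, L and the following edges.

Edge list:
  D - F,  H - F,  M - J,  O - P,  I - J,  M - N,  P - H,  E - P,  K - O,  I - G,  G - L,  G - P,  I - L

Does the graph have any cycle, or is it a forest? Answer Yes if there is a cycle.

Yes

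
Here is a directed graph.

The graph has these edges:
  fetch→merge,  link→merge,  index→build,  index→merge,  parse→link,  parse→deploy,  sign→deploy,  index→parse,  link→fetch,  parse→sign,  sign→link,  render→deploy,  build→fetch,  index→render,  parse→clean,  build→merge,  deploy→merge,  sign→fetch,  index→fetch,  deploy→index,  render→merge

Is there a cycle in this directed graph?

Yes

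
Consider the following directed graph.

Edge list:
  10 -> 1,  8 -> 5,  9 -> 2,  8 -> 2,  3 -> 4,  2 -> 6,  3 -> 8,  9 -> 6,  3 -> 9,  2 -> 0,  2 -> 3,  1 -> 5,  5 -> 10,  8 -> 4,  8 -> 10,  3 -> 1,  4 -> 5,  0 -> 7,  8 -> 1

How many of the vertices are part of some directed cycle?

A vertex is on a directed cycle iff it belongs to a strongly connected component of size ≥ 2 (or has a self-loop).
The vertices on cycles are {1, 2, 3, 5, 8, 9, 10} — 7 in total.

7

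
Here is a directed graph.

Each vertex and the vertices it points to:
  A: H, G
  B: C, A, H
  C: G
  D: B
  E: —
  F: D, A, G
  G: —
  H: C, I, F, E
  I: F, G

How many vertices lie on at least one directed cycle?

A vertex is on a directed cycle iff it belongs to a strongly connected component of size ≥ 2 (or has a self-loop).
The vertices on cycles are {A, B, D, F, H, I} — 6 in total.

6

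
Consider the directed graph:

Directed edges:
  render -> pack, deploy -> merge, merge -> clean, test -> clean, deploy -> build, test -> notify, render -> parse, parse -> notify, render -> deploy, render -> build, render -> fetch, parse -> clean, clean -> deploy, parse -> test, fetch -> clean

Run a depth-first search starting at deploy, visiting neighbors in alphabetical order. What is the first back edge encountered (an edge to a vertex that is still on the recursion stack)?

DFS from deploy (visiting neighbors in alphabetical order); mark gray on enter, black on exit:
deploy gray
  build gray
  build black
  merge gray
    clean gray
      clean→deploy: deploy is gray → back edge
First back edge: clean → deploy.

clean->deploy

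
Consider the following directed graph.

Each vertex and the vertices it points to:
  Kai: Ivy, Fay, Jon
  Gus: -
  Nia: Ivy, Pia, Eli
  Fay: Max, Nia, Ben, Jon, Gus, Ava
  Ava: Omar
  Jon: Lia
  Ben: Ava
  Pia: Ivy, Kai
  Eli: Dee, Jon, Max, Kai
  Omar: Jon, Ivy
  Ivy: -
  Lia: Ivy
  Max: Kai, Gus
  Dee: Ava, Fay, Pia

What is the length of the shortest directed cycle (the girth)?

For each vertex v, BFS finds the shortest path from v back to v.
The shortest such closed walk is Fay → Max → Kai → Fay, length 3.

3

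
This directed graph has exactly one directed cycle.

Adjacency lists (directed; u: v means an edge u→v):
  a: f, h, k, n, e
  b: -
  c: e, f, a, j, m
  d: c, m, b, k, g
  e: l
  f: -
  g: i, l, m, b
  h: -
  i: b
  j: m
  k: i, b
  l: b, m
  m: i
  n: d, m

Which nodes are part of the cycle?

a, c, d, n

DFS with gray/black marking from c:
c gray
  e gray
    l gray
      b gray
      b black
      m gray
        i gray
          i→b: b black — skip
        i black
      m black
    l black
  e black
  f gray
  f black
  a gray
    a→f: f black — skip
    h gray
    h black
    k gray
      k→i: i black — skip
      k→b: b black — skip
    k black
    n gray
      d gray
        d→c: c is gray → back edge
Back edge closes the cycle c → a → n → d → c; its vertices are {a, c, d, n}.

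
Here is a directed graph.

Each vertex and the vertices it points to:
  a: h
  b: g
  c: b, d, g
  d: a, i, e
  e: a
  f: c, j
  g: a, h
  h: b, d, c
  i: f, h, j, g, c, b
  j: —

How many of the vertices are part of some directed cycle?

9

A vertex is on a directed cycle iff it belongs to a strongly connected component of size ≥ 2 (or has a self-loop).
The vertices on cycles are {a, b, c, d, e, f, g, h, i} — 9 in total.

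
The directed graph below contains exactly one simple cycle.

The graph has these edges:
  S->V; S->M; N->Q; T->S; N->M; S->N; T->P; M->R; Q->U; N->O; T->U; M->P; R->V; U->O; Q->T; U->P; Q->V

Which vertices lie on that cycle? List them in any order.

DFS with gray/black marking from S:
S gray
  N gray
    M gray
      P gray
      P black
      R gray
        V gray
        V black
      R black
    M black
    O gray
    O black
    Q gray
      U gray
        U→P: P black — skip
        U→O: O black — skip
      U black
      Q→V: V black — skip
      T gray
        T→S: S is gray → back edge
Back edge closes the cycle S → N → Q → T → S; its vertices are {N, Q, S, T}.

N, Q, S, T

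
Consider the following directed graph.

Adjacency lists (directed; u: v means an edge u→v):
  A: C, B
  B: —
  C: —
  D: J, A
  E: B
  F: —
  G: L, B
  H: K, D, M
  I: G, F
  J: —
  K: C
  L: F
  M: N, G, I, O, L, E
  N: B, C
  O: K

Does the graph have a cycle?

No

DFS with white/gray/black marking, starting from A:
A gray
  C gray
  C black
  B gray
  B black
A black
D gray
  J gray
  J black
  D→A: A black — skip
D black
E gray
  E→B: B black — skip
E black
F gray
F black
G gray
  L gray
    L→F: F black — skip
  L black
  G→B: B black — skip
G black
H gray
  K gray
    K→C: C black — skip
  K black
  H→D: D black — skip
  M gray
    N gray
      N→B: B black — skip
      N→C: C black — skip
    N black
    M→G: G black — skip
    I gray
      I→G: G black — skip
      I→F: F black — skip
    I black
    O gray
      O→K: K black — skip
    O black
    M→L: L black — skip
    M→E: E black — skip
  M black
H black
Every edge goes to a white or black vertex — no back edge, so the graph is acyclic.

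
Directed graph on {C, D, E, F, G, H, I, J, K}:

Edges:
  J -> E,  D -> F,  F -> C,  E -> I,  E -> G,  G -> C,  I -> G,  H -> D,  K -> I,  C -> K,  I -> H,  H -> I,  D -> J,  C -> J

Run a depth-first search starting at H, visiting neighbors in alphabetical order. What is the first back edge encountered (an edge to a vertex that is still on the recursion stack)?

G->C

DFS from H (visiting neighbors in alphabetical order); mark gray on enter, black on exit:
H gray
  D gray
    F gray
      C gray
        J gray
          E gray
            G gray
              G→C: C is gray → back edge
First back edge: G → C.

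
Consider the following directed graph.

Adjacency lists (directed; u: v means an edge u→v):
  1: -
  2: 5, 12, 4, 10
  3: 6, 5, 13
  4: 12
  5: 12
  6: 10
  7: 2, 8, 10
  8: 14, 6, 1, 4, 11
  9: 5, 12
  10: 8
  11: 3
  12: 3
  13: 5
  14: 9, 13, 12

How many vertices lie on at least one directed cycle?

A vertex is on a directed cycle iff it belongs to a strongly connected component of size ≥ 2 (or has a self-loop).
The vertices on cycles are {3, 4, 5, 6, 8, 9, 10, 11, 12, 13, 14} — 11 in total.

11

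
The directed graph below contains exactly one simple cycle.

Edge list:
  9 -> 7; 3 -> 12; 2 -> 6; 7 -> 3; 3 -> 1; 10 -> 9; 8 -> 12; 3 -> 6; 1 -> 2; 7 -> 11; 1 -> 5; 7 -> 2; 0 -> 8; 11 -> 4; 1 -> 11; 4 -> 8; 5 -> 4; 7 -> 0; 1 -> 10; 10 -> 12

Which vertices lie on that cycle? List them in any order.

DFS with gray/black marking from 7:
7 gray
  2 gray
    6 gray
    6 black
  2 black
  11 gray
    4 gray
      8 gray
        12 gray
        12 black
      8 black
    4 black
  11 black
  3 gray
    1 gray
      5 gray
        5→4: 4 black — skip
      5 black
      1→11: 11 black — skip
      10 gray
        10→12: 12 black — skip
        9 gray
          9→7: 7 is gray → back edge
Back edge closes the cycle 7 → 3 → 1 → 10 → 9 → 7; its vertices are {1, 3, 7, 9, 10}.

1, 3, 7, 9, 10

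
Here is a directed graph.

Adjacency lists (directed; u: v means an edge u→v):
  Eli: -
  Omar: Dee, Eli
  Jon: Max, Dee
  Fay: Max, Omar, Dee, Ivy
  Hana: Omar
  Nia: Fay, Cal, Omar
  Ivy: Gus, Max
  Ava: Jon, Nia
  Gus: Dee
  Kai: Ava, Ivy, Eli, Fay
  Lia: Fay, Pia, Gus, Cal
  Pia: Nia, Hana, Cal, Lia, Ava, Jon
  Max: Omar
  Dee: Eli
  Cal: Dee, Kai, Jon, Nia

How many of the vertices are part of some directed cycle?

6

A vertex is on a directed cycle iff it belongs to a strongly connected component of size ≥ 2 (or has a self-loop).
The vertices on cycles are {Ava, Cal, Kai, Lia, Nia, Pia} — 6 in total.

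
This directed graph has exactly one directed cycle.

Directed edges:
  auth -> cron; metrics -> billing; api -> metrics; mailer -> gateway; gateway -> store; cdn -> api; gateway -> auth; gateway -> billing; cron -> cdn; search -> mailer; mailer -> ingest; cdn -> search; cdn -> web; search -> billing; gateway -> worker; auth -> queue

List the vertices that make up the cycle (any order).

cdn, auth, cron, mailer, search, gateway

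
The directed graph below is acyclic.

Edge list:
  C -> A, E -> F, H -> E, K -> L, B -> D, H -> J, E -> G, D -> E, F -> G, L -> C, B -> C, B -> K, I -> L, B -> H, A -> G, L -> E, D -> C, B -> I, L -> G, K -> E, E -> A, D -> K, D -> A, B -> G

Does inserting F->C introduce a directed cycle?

No

Adding F→C creates a cycle iff C can already reach F.
Explore from C: no path reaches F. The graph stays acyclic.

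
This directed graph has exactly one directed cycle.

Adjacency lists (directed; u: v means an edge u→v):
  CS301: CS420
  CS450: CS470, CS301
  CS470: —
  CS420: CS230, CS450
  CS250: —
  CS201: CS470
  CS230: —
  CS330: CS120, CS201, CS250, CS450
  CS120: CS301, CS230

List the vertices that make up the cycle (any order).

DFS with gray/black marking from CS450:
CS450 gray
  CS470 gray
  CS470 black
  CS301 gray
    CS420 gray
      CS230 gray
      CS230 black
      CS420→CS450: CS450 is gray → back edge
Back edge closes the cycle CS450 → CS301 → CS420 → CS450; its vertices are {CS301, CS420, CS450}.

CS301, CS420, CS450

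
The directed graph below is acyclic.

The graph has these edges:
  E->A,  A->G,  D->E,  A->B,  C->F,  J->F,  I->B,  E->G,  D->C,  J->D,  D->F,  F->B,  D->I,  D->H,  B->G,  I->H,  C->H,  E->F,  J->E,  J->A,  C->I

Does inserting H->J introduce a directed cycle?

Yes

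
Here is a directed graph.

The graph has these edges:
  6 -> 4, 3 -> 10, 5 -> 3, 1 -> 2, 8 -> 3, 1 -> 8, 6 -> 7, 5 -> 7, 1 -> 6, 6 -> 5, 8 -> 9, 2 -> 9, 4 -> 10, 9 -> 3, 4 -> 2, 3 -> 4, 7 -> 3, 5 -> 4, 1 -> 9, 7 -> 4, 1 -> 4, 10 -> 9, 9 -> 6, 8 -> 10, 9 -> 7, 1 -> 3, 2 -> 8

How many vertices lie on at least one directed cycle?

A vertex is on a directed cycle iff it belongs to a strongly connected component of size ≥ 2 (or has a self-loop).
The vertices on cycles are {2, 3, 4, 5, 6, 7, 8, 9, 10} — 9 in total.

9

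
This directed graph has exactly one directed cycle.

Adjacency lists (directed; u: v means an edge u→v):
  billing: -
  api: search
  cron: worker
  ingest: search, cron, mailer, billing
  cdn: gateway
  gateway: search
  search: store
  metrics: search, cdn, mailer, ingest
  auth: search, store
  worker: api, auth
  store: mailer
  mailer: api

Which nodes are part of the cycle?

DFS with gray/black marking from mailer:
mailer gray
  api gray
    search gray
      store gray
        store→mailer: mailer is gray → back edge
Back edge closes the cycle mailer → api → search → store → mailer; its vertices are {api, store, mailer, search}.

api, store, mailer, search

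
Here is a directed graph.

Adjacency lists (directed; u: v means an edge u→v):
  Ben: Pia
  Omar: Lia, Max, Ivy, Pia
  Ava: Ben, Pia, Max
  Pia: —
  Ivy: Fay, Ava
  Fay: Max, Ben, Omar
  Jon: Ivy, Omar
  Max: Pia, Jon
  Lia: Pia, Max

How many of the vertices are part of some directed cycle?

A vertex is on a directed cycle iff it belongs to a strongly connected component of size ≥ 2 (or has a self-loop).
The vertices on cycles are {Ava, Fay, Ivy, Jon, Lia, Max, Omar} — 7 in total.

7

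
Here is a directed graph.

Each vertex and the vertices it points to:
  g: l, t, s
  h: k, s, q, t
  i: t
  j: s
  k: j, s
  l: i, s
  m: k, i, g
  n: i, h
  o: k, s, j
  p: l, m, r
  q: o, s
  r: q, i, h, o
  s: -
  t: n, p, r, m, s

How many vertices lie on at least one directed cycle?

9

A vertex is on a directed cycle iff it belongs to a strongly connected component of size ≥ 2 (or has a self-loop).
The vertices on cycles are {g, h, i, l, m, n, p, r, t} — 9 in total.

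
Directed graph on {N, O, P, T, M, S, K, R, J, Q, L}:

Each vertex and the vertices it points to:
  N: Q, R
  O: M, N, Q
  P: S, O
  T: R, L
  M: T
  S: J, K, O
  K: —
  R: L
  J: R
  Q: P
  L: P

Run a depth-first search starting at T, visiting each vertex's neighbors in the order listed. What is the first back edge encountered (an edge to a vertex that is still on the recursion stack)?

DFS from T (visiting each vertex's neighbors in the order listed); mark gray on enter, black on exit:
T gray
  R gray
    L gray
      P gray
        S gray
          J gray
            J→R: R is gray → back edge
First back edge: J → R.

J->R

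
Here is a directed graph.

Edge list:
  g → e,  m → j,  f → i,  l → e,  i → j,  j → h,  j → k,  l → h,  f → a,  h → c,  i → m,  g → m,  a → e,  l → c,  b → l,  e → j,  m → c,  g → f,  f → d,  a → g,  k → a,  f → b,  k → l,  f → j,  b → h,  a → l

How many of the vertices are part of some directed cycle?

10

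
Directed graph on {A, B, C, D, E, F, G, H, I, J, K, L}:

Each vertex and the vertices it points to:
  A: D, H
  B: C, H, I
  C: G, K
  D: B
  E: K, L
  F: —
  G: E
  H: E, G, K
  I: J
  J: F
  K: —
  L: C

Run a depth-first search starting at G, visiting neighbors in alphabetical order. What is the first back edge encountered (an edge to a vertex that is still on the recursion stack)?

DFS from G (visiting neighbors in alphabetical order); mark gray on enter, black on exit:
G gray
  E gray
    K gray
    K black
    L gray
      C gray
        C→G: G is gray → back edge
First back edge: C → G.

C->G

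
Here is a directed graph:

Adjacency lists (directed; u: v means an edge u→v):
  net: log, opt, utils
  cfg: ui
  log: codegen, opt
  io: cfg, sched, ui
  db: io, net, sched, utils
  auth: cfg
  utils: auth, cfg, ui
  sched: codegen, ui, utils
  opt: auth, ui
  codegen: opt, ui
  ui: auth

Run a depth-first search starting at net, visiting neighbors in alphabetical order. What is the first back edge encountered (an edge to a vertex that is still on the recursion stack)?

ui->auth

DFS from net (visiting neighbors in alphabetical order); mark gray on enter, black on exit:
net gray
  log gray
    codegen gray
      opt gray
        auth gray
          cfg gray
            ui gray
              ui→auth: auth is gray → back edge
First back edge: ui → auth.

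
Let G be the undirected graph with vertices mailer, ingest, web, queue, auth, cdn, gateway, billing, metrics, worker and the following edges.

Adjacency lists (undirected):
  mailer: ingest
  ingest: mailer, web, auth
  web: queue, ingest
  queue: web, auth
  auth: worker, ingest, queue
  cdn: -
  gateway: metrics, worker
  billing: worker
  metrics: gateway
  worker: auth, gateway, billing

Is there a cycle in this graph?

Yes

DFS, tracking each vertex's parent; an edge to a visited non-parent vertex closes a cycle.
Start from gateway:
visit gateway (parent –)
  visit metrics (parent gateway)
    metrics–gateway: parent, skip
  visit worker (parent gateway)
    visit auth (parent worker)
      auth–worker: parent, skip
      visit ingest (parent auth)
        visit mailer (parent ingest)
          mailer–ingest: parent, skip
        visit web (parent ingest)
          visit queue (parent web)
            queue–web: parent, skip
            queue–auth: auth visited and ≠ parent → cycle
Cycle: auth – ingest – web – queue – auth.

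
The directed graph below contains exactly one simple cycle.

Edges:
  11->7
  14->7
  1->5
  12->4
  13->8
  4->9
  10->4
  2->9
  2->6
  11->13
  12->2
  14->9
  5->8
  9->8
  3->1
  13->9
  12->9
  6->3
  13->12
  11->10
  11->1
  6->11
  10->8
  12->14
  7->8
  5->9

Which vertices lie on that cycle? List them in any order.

2, 6, 11, 12, 13

DFS with gray/black marking from 2:
2 gray
  6 gray
    11 gray
      7 gray
        8 gray
        8 black
      7 black
      1 gray
        5 gray
          5→8: 8 black — skip
          9 gray
            9→8: 8 black — skip
          9 black
        5 black
      1 black
      10 gray
        4 gray
          4→9: 9 black — skip
        4 black
        10→8: 8 black — skip
      10 black
      13 gray
        13→9: 9 black — skip
        13→8: 8 black — skip
        12 gray
          12→9: 9 black — skip
          14 gray
            14→7: 7 black — skip
            14→9: 9 black — skip
          14 black
          12→4: 4 black — skip
          12→2: 2 is gray → back edge
Back edge closes the cycle 2 → 6 → 11 → 13 → 12 → 2; its vertices are {2, 6, 11, 12, 13}.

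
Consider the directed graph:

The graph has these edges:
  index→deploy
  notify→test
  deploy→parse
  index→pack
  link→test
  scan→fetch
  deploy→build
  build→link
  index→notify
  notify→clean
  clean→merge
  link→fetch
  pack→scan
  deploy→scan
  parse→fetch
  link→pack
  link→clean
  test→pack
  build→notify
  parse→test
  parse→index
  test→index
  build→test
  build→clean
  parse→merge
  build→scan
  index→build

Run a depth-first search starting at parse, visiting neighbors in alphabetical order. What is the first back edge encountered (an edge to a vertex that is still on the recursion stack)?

DFS from parse (visiting neighbors in alphabetical order); mark gray on enter, black on exit:
parse gray
  fetch gray
  fetch black
  index gray
    build gray
      clean gray
        merge gray
        merge black
      clean black
      link gray
        link→clean: clean black — skip
        link→fetch: fetch black — skip
        pack gray
          scan gray
            scan→fetch: fetch black — skip
          scan black
        pack black
        test gray
          test→index: index is gray → back edge
First back edge: test → index.

test→index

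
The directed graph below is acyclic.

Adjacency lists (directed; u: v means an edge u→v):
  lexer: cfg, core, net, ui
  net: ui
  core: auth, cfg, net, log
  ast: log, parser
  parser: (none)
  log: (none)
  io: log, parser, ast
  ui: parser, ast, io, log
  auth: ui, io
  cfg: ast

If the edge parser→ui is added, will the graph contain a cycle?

Adding parser→ui creates a cycle iff ui can already reach parser.
Path from ui: ui → parser.
So ui → … → parser → ui is a cycle.

Yes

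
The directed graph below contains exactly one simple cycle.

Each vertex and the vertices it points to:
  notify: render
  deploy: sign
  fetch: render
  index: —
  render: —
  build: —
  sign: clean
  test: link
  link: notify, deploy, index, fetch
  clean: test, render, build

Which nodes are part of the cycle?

DFS with gray/black marking from link:
link gray
  notify gray
    render gray
    render black
  notify black
  deploy gray
    sign gray
      clean gray
        test gray
          test→link: link is gray → back edge
Back edge closes the cycle link → deploy → sign → clean → test → link; its vertices are {link, sign, test, clean, deploy}.

link, sign, test, clean, deploy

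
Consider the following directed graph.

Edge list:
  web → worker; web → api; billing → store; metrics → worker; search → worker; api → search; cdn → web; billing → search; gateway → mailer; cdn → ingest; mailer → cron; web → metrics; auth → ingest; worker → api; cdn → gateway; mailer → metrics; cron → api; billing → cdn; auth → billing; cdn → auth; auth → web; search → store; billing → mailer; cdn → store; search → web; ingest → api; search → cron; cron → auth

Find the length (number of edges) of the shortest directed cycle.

For each vertex v, BFS finds the shortest path from v back to v.
The shortest such closed walk is billing → cdn → auth → billing, length 3.

3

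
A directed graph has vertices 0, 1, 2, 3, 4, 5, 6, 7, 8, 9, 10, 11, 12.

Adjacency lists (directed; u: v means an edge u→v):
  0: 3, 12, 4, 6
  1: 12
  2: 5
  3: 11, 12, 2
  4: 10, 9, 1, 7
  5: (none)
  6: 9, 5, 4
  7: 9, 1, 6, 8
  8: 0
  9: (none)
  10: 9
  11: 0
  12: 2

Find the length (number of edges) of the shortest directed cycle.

For each vertex v, BFS finds the shortest path from v back to v.
The shortest such closed walk is 11 → 0 → 3 → 11, length 3.

3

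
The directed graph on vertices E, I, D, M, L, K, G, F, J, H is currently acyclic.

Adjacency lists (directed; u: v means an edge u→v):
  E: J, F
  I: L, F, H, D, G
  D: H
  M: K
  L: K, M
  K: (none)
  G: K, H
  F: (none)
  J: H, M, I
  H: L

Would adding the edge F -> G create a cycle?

No

Adding F→G creates a cycle iff G can already reach F.
Explore from G: no path reaches F. The graph stays acyclic.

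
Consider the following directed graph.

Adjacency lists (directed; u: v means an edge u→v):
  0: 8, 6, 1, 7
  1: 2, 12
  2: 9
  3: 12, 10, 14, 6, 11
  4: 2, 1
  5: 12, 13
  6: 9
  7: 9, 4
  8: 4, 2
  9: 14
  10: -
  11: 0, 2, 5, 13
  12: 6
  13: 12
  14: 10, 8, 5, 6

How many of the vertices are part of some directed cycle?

10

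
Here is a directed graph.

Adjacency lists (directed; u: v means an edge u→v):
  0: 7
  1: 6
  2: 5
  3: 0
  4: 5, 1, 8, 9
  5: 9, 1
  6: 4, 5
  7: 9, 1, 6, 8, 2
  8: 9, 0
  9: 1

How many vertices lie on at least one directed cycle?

A vertex is on a directed cycle iff it belongs to a strongly connected component of size ≥ 2 (or has a self-loop).
The vertices on cycles are {0, 1, 2, 4, 5, 6, 7, 8, 9} — 9 in total.

9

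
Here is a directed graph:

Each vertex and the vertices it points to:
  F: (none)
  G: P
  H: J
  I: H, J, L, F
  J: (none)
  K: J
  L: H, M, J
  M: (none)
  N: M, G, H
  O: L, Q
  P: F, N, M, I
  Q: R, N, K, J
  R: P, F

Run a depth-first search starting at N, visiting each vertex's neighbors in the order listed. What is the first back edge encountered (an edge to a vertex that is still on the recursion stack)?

P→N

DFS from N (visiting each vertex's neighbors in the order listed); mark gray on enter, black on exit:
N gray
  M gray
  M black
  G gray
    P gray
      F gray
      F black
      P→N: N is gray → back edge
First back edge: P → N.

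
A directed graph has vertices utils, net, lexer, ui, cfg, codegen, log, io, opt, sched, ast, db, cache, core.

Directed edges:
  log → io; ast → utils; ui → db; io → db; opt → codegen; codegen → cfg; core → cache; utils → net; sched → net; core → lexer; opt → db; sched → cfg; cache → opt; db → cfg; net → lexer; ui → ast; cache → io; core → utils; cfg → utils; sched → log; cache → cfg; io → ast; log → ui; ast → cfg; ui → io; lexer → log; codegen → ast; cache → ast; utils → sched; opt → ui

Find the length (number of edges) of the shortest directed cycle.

3

For each vertex v, BFS finds the shortest path from v back to v.
The shortest such closed walk is utils → sched → cfg → utils, length 3.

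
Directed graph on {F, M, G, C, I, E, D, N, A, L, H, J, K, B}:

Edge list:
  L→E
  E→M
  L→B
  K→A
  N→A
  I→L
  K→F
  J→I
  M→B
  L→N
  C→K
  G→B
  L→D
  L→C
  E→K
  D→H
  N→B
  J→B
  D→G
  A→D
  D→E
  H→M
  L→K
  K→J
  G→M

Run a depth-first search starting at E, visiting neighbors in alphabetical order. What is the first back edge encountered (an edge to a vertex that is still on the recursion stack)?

DFS from E (visiting neighbors in alphabetical order); mark gray on enter, black on exit:
E gray
  K gray
    A gray
      D gray
        D→E: E is gray → back edge
First back edge: D → E.

D->E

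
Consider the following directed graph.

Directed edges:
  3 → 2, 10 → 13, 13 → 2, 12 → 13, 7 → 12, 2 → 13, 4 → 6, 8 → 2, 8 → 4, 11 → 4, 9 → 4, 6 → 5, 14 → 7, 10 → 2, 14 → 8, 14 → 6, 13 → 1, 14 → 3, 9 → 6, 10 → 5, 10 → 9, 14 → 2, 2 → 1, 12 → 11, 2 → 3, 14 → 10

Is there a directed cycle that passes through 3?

Yes

3 is on a cycle iff 3 can reach itself via ≥1 edge.
3 → 2 → 3 — yes.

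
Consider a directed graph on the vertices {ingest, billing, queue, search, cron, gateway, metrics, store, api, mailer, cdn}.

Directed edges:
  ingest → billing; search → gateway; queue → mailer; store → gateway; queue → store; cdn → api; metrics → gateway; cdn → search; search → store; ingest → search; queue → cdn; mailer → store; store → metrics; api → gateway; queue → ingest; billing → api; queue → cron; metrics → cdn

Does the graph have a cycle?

Yes

DFS with white/gray/black marking, starting from store:
store gray
  gateway gray
  gateway black
  metrics gray
    metrics→gateway: gateway black — skip
    cdn gray
      search gray
        search→store: store is gray → back edge
Back edge found, so a cycle exists: store → metrics → cdn → search → store.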